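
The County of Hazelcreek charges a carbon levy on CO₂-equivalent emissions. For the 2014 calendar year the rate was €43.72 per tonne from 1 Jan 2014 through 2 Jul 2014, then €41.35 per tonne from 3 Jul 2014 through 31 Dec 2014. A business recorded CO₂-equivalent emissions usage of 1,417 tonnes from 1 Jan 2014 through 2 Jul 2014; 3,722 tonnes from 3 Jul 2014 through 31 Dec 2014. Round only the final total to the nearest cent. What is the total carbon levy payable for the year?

1 Jan – 2 Jul 2014: 1,417 tonnes at €43.72/tonne → €61,951.24
3 Jul – 31 Dec 2014: 3,722 tonnes at €41.35/tonne → €153,904.70

€215,855.94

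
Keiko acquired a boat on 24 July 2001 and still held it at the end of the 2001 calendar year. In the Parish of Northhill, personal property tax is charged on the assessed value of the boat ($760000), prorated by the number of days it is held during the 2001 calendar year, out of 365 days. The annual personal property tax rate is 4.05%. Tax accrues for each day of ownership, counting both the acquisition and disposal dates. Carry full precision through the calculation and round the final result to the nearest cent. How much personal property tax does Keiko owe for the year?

$13576.93

Days held (24 July – 31 December 2001): 161 out of 365
Tax = $760000 × 4.05% × 161/365 = $13576.9315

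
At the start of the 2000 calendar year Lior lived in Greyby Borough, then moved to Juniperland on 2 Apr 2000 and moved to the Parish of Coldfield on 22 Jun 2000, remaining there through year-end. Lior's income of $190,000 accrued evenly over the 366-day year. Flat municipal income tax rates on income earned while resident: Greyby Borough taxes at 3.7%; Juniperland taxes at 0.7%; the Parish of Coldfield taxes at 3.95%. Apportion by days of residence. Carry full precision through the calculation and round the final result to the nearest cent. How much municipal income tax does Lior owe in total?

$6,019.00

Greyby Borough, 1 Jan – 1 Apr 2000: 92 days → $190,000 × 3.7% × 92/366 = $1,767.1038
Juniperland, 2 Apr – 21 Jun 2000: 81 days → $190,000 × 0.7% × 81/366 = $294.3443
The Parish of Coldfield, 22 Jun – 31 Dec 2000: 193 days → $190,000 × 3.95% × 193/366 = $3,957.5546
Total = $6,019.0027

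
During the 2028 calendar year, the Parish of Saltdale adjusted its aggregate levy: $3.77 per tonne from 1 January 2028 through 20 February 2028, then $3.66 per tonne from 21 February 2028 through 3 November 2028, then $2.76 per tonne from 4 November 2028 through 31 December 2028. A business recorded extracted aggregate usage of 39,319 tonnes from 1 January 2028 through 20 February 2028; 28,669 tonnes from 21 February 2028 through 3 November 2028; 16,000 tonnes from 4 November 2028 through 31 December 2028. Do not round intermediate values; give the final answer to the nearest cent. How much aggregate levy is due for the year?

1 January – 20 February 2028: 39,319 tonnes at $3.77/tonne → $148,232.63
21 February – 3 November 2028: 28,669 tonnes at $3.66/tonne → $104,928.54
4 November – 31 December 2028: 16,000 tonnes at $2.76/tonne → $44,160.00

$297,321.17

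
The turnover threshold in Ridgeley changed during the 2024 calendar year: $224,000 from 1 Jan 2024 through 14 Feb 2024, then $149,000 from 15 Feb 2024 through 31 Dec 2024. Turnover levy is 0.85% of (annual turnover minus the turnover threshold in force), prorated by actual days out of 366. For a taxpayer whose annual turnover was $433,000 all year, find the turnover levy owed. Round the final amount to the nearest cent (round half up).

$2,335.62

1 Jan – 14 Feb 2024: 45 days, exemption $224,000 → ($433,000 − $224,000) × 0.85% × 45/366 = $218.4221
15 Feb – 31 Dec 2024: 321 days, exemption $149,000 → ($433,000 − $149,000) × 0.85% × 321/366 = $2,117.1967
Total = $2,335.6189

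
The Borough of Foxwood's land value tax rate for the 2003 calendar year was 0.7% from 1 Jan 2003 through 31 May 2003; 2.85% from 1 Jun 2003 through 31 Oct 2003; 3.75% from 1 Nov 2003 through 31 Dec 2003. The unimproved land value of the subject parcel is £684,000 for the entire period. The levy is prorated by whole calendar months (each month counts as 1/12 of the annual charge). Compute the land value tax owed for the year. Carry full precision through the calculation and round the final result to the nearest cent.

1 Jan – 31 May 2003: 5 months at 0.7% → £684,000 × 0.7% × 5/12 = £1,995.0000
1 Jun – 31 Oct 2003: 5 months at 2.85% → £684,000 × 2.85% × 5/12 = £8,122.5000
1 Nov – 31 Dec 2003: 2 months at 3.75% → £684,000 × 3.75% × 2/12 = £4,275.0000
Total = £14,392.5000

£14,392.50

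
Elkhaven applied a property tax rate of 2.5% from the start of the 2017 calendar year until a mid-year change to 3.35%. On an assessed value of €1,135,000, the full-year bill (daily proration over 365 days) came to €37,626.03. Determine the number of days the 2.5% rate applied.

15 days

Let d = days at the first rate; then 365 − d days at the second rate.
€1,135,000 × [2.5%·d + 3.35%·(365−d)] / 365 = €37,626.03
Solving gives d = 15, so the new rate took effect on 16 Jan 2017.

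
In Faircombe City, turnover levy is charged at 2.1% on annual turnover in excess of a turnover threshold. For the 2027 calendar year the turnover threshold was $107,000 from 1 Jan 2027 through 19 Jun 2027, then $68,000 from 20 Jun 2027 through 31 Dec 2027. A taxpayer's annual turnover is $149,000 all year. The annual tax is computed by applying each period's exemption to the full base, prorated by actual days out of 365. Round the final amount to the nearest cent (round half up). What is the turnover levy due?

1 Jan – 19 Jun 2027: 170 days, exemption $107,000 → ($149,000 − $107,000) × 2.1% × 170/365 = $410.7945
20 Jun – 31 Dec 2027: 195 days, exemption $68,000 → ($149,000 − $68,000) × 2.1% × 195/365 = $908.7534
Total = $1,319.5479

$1,319.55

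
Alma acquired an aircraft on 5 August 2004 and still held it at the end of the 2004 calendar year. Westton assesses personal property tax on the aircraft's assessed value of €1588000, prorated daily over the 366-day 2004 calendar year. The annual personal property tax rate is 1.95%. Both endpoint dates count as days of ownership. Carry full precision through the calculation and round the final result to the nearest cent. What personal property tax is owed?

€12606.38

Days held (5 August – 31 December 2004): 149 out of 366
Tax = €1588000 × 1.95% × 149/366 = €12606.3770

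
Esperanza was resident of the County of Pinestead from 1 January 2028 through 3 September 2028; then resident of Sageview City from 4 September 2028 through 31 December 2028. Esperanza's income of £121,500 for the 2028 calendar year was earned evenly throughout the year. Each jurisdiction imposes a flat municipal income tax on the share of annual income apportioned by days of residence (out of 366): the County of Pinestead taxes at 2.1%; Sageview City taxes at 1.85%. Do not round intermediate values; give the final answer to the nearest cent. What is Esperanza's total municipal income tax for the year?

£2,452.74

The County of Pinestead, 1 January – 3 September 2028: 247 days → £121,500 × 2.1% × 247/366 = £1,721.9139
Sageview City, 4 September – 31 December 2028: 119 days → £121,500 × 1.85% × 119/366 = £730.8258
Total = £2,452.7398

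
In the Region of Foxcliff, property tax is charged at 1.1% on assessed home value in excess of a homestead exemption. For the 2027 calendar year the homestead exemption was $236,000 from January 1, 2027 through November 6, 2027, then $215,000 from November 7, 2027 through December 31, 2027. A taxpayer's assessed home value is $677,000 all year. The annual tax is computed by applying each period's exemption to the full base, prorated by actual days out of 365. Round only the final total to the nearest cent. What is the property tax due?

January 1 – November 6, 2027: 310 days, exemption $236,000 → ($677,000 − $236,000) × 1.1% × 310/365 = $4,120.0274
November 7 – December 31, 2027: 55 days, exemption $215,000 → ($677,000 − $215,000) × 1.1% × 55/365 = $765.7808
Total = $4,885.8082

$4,885.81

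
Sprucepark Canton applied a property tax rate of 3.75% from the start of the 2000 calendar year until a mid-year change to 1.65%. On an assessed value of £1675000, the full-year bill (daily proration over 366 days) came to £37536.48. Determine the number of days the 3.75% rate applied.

103 days

Let d = days at the first rate; then 366 − d days at the second rate.
£1675000 × [3.75%·d + 1.65%·(366−d)] / 366 = £37536.48
Solving gives d = 103, so the new rate took effect on 13 April 2000.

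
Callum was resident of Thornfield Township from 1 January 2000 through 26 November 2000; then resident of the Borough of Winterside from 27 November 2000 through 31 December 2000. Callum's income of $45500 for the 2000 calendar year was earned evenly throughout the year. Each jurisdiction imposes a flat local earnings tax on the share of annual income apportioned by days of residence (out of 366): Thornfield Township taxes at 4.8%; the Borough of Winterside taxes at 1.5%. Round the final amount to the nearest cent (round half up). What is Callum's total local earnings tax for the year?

Thornfield Township, 1 January – 26 November 2000: 331 days → $45500 × 4.8% × 331/366 = $1975.1475
The Borough of Winterside, 27 November – 31 December 2000: 35 days → $45500 × 1.5% × 35/366 = $65.2664
Total = $2040.4139

$2040.41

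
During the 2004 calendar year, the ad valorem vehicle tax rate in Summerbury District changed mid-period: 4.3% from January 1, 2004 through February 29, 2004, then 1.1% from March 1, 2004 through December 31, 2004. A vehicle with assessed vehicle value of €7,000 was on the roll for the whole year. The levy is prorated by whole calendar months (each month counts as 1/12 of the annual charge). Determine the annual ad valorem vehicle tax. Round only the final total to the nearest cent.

January 1 – February 29, 2004: 2 months at 4.3% → €7,000 × 4.3% × 2/12 = €50.1667
March 1 – December 31, 2004: 10 months at 1.1% → €7,000 × 1.1% × 10/12 = €64.1667
Total = €114.3333

€114.33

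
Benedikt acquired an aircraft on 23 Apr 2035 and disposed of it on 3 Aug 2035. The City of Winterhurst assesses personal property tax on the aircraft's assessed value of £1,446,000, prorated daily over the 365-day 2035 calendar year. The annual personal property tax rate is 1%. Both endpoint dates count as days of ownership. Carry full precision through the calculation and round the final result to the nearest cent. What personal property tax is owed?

Days held (23 Apr – 3 Aug 2035): 103 out of 365
Tax = £1,446,000 × 1% × 103/365 = £4,080.4932

£4,080.49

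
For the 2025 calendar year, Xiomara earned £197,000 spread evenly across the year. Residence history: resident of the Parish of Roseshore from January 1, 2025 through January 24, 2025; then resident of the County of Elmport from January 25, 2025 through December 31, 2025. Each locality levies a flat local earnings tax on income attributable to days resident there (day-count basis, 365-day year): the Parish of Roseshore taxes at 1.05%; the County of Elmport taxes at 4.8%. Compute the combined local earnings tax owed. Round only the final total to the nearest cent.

The Parish of Roseshore, January 1 – January 24, 2025: 24 days → £197,000 × 1.05% × 24/365 = £136.0110
The County of Elmport, January 25 – December 31, 2025: 341 days → £197,000 × 4.8% × 341/365 = £8,834.2356
Total = £8,970.2466

£8,970.25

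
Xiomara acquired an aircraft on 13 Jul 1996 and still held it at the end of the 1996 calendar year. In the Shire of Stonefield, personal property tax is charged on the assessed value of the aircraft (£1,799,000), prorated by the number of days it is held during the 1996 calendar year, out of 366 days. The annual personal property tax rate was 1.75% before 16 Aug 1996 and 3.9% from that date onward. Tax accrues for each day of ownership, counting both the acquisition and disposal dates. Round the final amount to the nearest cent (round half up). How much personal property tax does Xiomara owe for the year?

13 Jul – 15 Aug 1996: 34 days at 1.75% → £1,799,000 × 1.75% × 34/366 = £2,924.6038
16 Aug – 31 Dec 1996: 138 days at 3.9% → £1,799,000 × 3.9% × 138/366 = £26,454.1475
Total = £29,378.7514

£29,378.75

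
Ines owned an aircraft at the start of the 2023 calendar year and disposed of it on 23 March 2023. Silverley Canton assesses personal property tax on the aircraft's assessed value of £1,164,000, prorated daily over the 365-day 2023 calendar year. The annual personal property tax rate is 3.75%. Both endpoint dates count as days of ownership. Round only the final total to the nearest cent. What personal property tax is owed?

£9,806.30

Days held (1 January – 23 March 2023): 82 out of 365
Tax = £1,164,000 × 3.75% × 82/365 = £9,806.3014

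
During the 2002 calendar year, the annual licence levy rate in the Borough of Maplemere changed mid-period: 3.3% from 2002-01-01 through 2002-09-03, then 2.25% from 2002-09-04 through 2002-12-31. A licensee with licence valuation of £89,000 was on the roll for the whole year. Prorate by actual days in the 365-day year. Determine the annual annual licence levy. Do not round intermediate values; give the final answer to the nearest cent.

2002-01-01 to 2002-09-03: 246 days at 3.3% → £89,000 × 3.3% × 246/365 = £1,979.4575
2002-09-04 to 2002-12-31: 119 days at 2.25% → £89,000 × 2.25% × 119/365 = £652.8699
Total = £2,632.3274

£2,632.33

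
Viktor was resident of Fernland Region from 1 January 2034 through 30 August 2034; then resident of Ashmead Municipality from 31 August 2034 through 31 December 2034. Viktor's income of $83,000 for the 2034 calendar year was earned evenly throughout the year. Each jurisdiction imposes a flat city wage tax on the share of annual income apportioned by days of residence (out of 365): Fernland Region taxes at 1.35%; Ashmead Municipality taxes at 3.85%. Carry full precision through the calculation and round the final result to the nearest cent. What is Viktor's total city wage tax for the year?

$1,819.75

Fernland Region, 1 January – 30 August 2034: 242 days → $83,000 × 1.35% × 242/365 = $742.9068
Ashmead Municipality, 31 August – 31 December 2034: 123 days → $83,000 × 3.85% × 123/365 = $1,076.8397
Total = $1,819.7466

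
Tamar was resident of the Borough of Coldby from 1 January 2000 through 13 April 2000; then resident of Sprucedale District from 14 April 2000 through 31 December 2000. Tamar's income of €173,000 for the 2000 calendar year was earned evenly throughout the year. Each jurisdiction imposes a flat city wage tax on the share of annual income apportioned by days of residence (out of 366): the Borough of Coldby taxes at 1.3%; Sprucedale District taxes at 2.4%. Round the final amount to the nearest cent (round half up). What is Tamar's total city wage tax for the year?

€3,611.26

The Borough of Coldby, 1 January – 13 April 2000: 104 days → €173,000 × 1.3% × 104/366 = €639.0601
Sprucedale District, 14 April – 31 December 2000: 262 days → €173,000 × 2.4% × 262/366 = €2,972.1967
Total = €3,611.2568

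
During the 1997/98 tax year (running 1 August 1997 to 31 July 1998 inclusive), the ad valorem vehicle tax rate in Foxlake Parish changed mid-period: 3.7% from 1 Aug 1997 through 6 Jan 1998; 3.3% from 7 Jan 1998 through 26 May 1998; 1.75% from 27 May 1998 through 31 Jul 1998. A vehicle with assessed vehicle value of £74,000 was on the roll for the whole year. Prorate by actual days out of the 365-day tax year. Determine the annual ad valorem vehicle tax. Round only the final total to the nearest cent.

1 Aug 1997 – 6 Jan 1998: 159 days at 3.7% → £74,000 × 3.7% × 159/365 = £1,192.7178
7 Jan – 26 May 1998: 140 days at 3.3% → £74,000 × 3.3% × 140/365 = £936.6575
27 May – 31 Jul 1998: 66 days at 1.75% → £74,000 × 1.75% × 66/365 = £234.1644
Total = £2,363.5397

£2,363.54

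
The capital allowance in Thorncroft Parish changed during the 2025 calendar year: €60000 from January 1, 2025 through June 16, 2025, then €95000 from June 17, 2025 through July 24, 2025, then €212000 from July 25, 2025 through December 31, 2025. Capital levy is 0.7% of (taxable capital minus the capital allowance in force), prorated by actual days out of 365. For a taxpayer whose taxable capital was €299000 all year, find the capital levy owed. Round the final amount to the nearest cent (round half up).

€1181.08

January 1 – June 16, 2025: 167 days, exemption €60000 → (€299000 − €60000) × 0.7% × 167/365 = €765.4548
June 17 – July 24, 2025: 38 days, exemption €95000 → (€299000 − €95000) × 0.7% × 38/365 = €148.6685
July 25 – December 31, 2025: 160 days, exemption €212000 → (€299000 − €212000) × 0.7% × 160/365 = €266.9589
Total = €1181.0822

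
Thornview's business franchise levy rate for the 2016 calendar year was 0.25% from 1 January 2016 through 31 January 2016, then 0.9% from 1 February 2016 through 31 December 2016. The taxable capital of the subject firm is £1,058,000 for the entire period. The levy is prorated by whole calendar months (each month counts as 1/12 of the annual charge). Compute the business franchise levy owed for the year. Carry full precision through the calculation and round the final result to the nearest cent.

£8,948.92

1 January – 31 January 2016: 1 month at 0.25% → £1,058,000 × 0.25% × 1/12 = £220.4167
1 February – 31 December 2016: 11 months at 0.9% → £1,058,000 × 0.9% × 11/12 = £8,728.5000
Total = £8,948.9167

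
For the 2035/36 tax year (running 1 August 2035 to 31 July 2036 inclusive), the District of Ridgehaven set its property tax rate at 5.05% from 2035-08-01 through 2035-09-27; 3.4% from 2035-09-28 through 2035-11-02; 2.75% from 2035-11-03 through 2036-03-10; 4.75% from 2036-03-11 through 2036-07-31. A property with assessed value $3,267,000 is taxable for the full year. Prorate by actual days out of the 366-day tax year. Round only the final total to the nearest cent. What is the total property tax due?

2035-08-01 to 2035-09-27: 58 days at 5.05% → $3,267,000 × 5.05% × 58/366 = $26,144.9262
2035-09-28 to 2035-11-02: 36 days at 3.4% → $3,267,000 × 3.4% × 36/366 = $10,925.7049
2035-11-03 to 2036-03-10: 129 days at 2.75% → $3,267,000 × 2.75% × 129/366 = $31,665.7992
2036-03-11 to 2036-07-31: 143 days at 4.75% → $3,267,000 × 4.75% × 143/366 = $60,631.4139
Total = $129,367.8443

$129,367.84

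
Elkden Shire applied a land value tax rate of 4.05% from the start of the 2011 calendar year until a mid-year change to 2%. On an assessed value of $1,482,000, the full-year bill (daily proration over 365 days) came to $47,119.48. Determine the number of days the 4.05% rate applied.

210 days

Let d = days at the first rate; then 365 − d days at the second rate.
$1,482,000 × [4.05%·d + 2%·(365−d)] / 365 = $47,119.48
Solving gives d = 210, so the new rate took effect on 30 Jul 2011.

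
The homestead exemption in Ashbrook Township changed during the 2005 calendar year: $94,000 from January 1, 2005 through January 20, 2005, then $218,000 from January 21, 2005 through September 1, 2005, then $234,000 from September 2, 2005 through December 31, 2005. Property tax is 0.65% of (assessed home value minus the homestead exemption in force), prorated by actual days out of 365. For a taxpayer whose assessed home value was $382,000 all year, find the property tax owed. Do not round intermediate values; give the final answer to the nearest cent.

January 1 – January 20, 2005: 20 days, exemption $94,000 → ($382,000 − $94,000) × 0.65% × 20/365 = $102.5753
January 21 – September 1, 2005: 224 days, exemption $218,000 → ($382,000 − $218,000) × 0.65% × 224/365 = $654.2027
September 2 – December 31, 2005: 121 days, exemption $234,000 → ($382,000 − $234,000) × 0.65% × 121/365 = $318.9096
Total = $1,075.6877

$1,075.69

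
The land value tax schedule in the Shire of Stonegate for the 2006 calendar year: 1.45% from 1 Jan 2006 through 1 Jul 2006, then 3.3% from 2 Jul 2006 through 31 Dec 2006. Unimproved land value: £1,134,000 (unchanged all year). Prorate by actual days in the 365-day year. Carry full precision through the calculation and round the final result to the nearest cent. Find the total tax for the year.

1 Jan – 1 Jul 2006: 182 days at 1.45% → £1,134,000 × 1.45% × 182/365 = £8,198.9753
2 Jul – 31 Dec 2006: 183 days at 3.3% → £1,134,000 × 3.3% × 183/365 = £18,762.2630
Total = £26,961.2384

£26,961.24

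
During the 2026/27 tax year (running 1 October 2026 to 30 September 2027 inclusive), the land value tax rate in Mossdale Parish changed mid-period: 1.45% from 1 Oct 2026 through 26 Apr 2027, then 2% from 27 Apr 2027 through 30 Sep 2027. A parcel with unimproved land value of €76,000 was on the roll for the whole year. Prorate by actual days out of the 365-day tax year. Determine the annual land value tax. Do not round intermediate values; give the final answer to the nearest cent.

€1,281.80

1 Oct 2026 – 26 Apr 2027: 208 days at 1.45% → €76,000 × 1.45% × 208/365 = €627.9890
27 Apr – 30 Sep 2027: 157 days at 2% → €76,000 × 2% × 157/365 = €653.8082
Total = €1,281.7973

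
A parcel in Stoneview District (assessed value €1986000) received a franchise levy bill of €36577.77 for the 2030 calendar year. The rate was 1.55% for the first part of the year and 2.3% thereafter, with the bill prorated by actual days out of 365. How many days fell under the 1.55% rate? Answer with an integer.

Let d = days at the first rate; then 365 − d days at the second rate.
€1986000 × [1.55%·d + 2.3%·(365−d)] / 365 = €36577.77
Solving gives d = 223, so the new rate took effect on August 12, 2030.

223 days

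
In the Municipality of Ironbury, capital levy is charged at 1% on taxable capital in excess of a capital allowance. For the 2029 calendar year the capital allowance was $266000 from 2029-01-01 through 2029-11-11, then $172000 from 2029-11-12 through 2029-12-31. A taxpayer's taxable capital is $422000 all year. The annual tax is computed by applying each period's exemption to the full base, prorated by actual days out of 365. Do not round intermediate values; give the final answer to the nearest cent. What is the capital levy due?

2029-01-01 to 2029-11-11: 315 days, exemption $266000 → ($422000 − $266000) × 1% × 315/365 = $1346.3014
2029-11-12 to 2029-12-31: 50 days, exemption $172000 → ($422000 − $172000) × 1% × 50/365 = $342.4658
Total = $1688.7671

$1688.77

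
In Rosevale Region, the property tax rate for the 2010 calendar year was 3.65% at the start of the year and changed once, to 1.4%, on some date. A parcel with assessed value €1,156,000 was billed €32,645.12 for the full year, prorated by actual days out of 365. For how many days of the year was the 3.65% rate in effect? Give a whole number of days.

Let d = days at the first rate; then 365 − d days at the second rate.
€1,156,000 × [3.65%·d + 1.4%·(365−d)] / 365 = €32,645.12
Solving gives d = 231, so the new rate took effect on 20 Aug 2010.

231 days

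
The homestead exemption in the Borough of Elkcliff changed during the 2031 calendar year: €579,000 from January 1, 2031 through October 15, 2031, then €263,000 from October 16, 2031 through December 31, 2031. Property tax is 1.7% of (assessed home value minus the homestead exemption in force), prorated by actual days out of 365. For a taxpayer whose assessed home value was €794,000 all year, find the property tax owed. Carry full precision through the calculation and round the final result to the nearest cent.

January 1 – October 15, 2031: 288 days, exemption €579,000 → (€794,000 − €579,000) × 1.7% × 288/365 = €2,883.9452
October 16 – December 31, 2031: 77 days, exemption €263,000 → (€794,000 − €263,000) × 1.7% × 77/365 = €1,904.3260
Total = €4,788.2712

€4,788.27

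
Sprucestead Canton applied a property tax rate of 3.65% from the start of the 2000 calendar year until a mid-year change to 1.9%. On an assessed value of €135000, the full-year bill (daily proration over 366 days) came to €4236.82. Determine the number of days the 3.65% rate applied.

Let d = days at the first rate; then 366 − d days at the second rate.
€135000 × [3.65%·d + 1.9%·(366−d)] / 366 = €4236.82
Solving gives d = 259, so the new rate took effect on 16 September 2000.

259 days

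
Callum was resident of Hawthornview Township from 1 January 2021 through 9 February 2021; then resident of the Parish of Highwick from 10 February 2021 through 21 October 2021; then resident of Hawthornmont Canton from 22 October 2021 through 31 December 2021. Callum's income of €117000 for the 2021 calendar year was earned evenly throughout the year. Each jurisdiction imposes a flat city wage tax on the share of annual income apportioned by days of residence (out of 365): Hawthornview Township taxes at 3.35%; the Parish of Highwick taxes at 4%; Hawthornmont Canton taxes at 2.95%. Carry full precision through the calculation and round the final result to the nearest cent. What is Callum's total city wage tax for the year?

Hawthornview Township, 1 January – 9 February 2021: 40 days → €117000 × 3.35% × 40/365 = €429.5342
The Parish of Highwick, 10 February – 21 October 2021: 254 days → €117000 × 4% × 254/365 = €3256.7671
Hawthornmont Canton, 22 October – 31 December 2021: 71 days → €117000 × 2.95% × 71/365 = €671.3877
Total = €4357.6890

€4357.69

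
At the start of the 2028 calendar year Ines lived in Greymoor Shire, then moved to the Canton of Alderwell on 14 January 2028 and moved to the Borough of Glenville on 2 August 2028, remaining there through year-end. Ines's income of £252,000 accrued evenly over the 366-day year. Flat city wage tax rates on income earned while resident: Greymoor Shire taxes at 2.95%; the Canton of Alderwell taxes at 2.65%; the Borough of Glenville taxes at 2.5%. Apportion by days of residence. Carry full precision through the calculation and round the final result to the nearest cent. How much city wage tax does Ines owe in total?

£6,547.87

Greymoor Shire, 1 January – 13 January 2028: 13 days → £252,000 × 2.95% × 13/366 = £264.0492
The Canton of Alderwell, 14 January – 1 August 2028: 201 days → £252,000 × 2.65% × 201/366 = £3,667.4262
The Borough of Glenville, 2 August – 31 December 2028: 152 days → £252,000 × 2.5% × 152/366 = £2,616.3934
Total = £6,547.8689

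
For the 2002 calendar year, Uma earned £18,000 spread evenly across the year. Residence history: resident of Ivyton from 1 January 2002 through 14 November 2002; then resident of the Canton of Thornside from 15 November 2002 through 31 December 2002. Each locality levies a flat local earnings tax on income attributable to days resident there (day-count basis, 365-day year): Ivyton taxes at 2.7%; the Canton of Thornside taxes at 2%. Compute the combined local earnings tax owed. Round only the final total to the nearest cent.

£469.78

Ivyton, 1 January – 14 November 2002: 318 days → £18,000 × 2.7% × 318/365 = £423.4192
The Canton of Thornside, 15 November – 31 December 2002: 47 days → £18,000 × 2% × 47/365 = £46.3562
Total = £469.7753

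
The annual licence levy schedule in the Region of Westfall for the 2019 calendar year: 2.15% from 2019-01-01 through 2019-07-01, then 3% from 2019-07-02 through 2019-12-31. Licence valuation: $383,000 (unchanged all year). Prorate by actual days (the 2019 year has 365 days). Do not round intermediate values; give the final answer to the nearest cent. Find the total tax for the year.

$9,866.71

2019-01-01 to 2019-07-01: 182 days at 2.15% → $383,000 × 2.15% × 182/365 = $4,105.9699
2019-07-02 to 2019-12-31: 183 days at 3% → $383,000 × 3% × 183/365 = $5,760.7397
Total = $9,866.7096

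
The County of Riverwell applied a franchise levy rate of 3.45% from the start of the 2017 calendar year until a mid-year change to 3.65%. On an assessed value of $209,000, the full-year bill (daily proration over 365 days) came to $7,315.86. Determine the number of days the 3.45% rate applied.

273 days

Let d = days at the first rate; then 365 − d days at the second rate.
$209,000 × [3.45%·d + 3.65%·(365−d)] / 365 = $7,315.86
Solving gives d = 273, so the new rate took effect on 1 October 2017.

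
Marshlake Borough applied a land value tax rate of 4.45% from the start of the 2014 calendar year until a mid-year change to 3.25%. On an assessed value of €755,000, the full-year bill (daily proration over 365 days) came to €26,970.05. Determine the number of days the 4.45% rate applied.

Let d = days at the first rate; then 365 − d days at the second rate.
€755,000 × [4.45%·d + 3.25%·(365−d)] / 365 = €26,970.05
Solving gives d = 98, so the new rate took effect on April 9, 2014.

98 days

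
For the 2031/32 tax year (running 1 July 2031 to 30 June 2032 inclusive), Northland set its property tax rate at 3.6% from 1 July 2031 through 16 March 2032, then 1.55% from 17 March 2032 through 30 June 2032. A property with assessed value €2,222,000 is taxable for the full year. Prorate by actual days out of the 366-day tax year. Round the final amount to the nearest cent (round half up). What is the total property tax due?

€66,799.63

1 July 2031 – 16 March 2032: 260 days at 3.6% → €2,222,000 × 3.6% × 260/366 = €56,824.9180
17 March – 30 June 2032: 106 days at 1.55% → €2,222,000 × 1.55% × 106/366 = €9,974.7158
Total = €66,799.6339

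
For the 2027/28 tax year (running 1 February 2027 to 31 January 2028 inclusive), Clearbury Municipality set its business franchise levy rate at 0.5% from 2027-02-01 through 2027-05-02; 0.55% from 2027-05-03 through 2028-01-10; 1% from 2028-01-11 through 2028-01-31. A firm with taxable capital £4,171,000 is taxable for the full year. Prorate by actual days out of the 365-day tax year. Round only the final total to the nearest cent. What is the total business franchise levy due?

2027-02-01 to 2027-05-02: 91 days at 0.5% → £4,171,000 × 0.5% × 91/365 = £5,199.4658
2027-05-03 to 2028-01-10: 253 days at 0.55% → £4,171,000 × 0.55% × 253/365 = £15,901.2233
2028-01-11 to 2028-01-31: 21 days at 1% → £4,171,000 × 1% × 21/365 = £2,399.7534
Total = £23,500.4425

£23,500.44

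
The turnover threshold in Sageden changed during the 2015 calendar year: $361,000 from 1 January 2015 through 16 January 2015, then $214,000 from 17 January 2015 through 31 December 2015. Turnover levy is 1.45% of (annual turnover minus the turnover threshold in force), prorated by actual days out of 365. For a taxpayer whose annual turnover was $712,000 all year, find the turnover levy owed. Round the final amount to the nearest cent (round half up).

$7,127.56

1 January – 16 January 2015: 16 days, exemption $361,000 → ($712,000 − $361,000) × 1.45% × 16/365 = $223.1014
17 January – 31 December 2015: 349 days, exemption $214,000 → ($712,000 − $214,000) × 1.45% × 349/365 = $6,904.4630
Total = $7,127.5644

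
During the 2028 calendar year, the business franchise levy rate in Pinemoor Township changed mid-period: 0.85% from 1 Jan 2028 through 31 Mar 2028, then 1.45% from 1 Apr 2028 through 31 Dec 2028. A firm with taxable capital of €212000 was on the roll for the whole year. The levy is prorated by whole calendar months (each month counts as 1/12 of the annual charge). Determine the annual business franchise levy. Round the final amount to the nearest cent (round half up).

1 Jan – 31 Mar 2028: 3 months at 0.85% → €212000 × 0.85% × 3/12 = €450.5000
1 Apr – 31 Dec 2028: 9 months at 1.45% → €212000 × 1.45% × 9/12 = €2305.5000
Total = €2756.0000

€2756.00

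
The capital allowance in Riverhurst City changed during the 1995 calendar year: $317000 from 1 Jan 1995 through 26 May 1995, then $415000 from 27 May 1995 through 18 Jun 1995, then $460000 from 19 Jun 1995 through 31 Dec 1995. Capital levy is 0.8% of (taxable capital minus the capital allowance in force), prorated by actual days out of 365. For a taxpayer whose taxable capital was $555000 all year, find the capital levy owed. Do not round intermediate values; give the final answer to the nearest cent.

1 Jan – 26 May 1995: 146 days, exemption $317000 → ($555000 − $317000) × 0.8% × 146/365 = $761.6000
27 May – 18 Jun 1995: 23 days, exemption $415000 → ($555000 − $415000) × 0.8% × 23/365 = $70.5753
19 Jun – 31 Dec 1995: 196 days, exemption $460000 → ($555000 − $460000) × 0.8% × 196/365 = $408.1096
Total = $1240.2849

$1240.28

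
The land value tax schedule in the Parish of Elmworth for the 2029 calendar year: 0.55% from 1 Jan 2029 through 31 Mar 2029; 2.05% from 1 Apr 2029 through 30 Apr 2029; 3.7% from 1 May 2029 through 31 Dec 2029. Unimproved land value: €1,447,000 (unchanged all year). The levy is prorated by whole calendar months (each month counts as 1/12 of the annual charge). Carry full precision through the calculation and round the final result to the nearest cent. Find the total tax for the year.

€40,154.25

1 Jan – 31 Mar 2029: 3 months at 0.55% → €1,447,000 × 0.55% × 3/12 = €1,989.6250
1 Apr – 30 Apr 2029: 1 month at 2.05% → €1,447,000 × 2.05% × 1/12 = €2,471.9583
1 May – 31 Dec 2029: 8 months at 3.7% → €1,447,000 × 3.7% × 8/12 = €35,692.6667
Total = €40,154.2500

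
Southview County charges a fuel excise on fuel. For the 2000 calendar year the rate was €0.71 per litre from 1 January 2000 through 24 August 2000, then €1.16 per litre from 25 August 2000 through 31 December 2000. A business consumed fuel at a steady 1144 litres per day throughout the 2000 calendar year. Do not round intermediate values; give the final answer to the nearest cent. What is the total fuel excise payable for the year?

€363689.04

1 January – 24 August 2000: 237 days × 1144 litres/day = 271,128 litres at €0.71/litre → €192500.88
25 August – 31 December 2000: 129 days × 1144 litres/day = 147,576 litres at €1.16/litre → €171188.16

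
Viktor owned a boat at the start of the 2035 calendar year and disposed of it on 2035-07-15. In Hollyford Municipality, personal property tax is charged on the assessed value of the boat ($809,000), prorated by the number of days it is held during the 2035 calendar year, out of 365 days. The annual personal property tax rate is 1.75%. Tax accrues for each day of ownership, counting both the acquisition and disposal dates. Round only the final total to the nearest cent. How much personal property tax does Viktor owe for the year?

Days held (2035-01-01 to 2035-07-15): 196 out of 365
Tax = $809,000 × 1.75% × 196/365 = $7,602.3836

$7,602.38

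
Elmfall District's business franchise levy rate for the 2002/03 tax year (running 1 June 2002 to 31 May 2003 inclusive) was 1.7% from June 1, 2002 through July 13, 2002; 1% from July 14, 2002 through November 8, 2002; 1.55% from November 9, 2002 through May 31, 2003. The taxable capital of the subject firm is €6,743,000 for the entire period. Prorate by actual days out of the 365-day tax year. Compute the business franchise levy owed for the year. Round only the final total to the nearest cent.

June 1 – July 13, 2002: 43 days at 1.7% → €6,743,000 × 1.7% × 43/365 = €13,504.4740
July 14 – November 8, 2002: 118 days at 1% → €6,743,000 × 1% × 118/365 = €21,799.2877
November 9, 2002 – May 31, 2003: 204 days at 1.55% → €6,743,000 × 1.55% × 204/365 = €58,414.7014
Total = €93,718.4630

€93,718.46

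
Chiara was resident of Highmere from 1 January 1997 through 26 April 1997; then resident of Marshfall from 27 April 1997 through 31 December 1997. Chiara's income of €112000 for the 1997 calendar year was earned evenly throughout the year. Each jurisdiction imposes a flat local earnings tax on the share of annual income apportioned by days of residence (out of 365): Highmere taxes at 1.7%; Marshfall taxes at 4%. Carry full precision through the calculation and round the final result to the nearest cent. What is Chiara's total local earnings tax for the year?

Highmere, 1 January – 26 April 1997: 116 days → €112000 × 1.7% × 116/365 = €605.1068
Marshfall, 27 April – 31 December 1997: 249 days → €112000 × 4% × 249/365 = €3056.2192
Total = €3661.3260

€3661.33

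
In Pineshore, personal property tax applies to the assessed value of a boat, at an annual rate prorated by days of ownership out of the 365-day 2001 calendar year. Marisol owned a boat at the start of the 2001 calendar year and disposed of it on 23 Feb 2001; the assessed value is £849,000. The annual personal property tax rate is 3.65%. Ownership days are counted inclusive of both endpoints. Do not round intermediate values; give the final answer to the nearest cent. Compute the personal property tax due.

£4,584.60

Days held (1 Jan – 23 Feb 2001): 54 out of 365
Tax = £849,000 × 3.65% × 54/365 = £4,584.6000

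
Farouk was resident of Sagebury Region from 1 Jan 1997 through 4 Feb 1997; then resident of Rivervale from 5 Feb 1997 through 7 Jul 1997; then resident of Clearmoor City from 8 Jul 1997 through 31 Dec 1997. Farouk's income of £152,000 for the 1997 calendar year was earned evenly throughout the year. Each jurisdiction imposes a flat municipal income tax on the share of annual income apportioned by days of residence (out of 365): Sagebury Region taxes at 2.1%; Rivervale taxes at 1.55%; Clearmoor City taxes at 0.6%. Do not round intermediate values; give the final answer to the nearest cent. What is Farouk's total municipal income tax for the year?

£1,735.92

Sagebury Region, 1 Jan – 4 Feb 1997: 35 days → £152,000 × 2.1% × 35/365 = £306.0822
Rivervale, 5 Feb – 7 Jul 1997: 153 days → £152,000 × 1.55% × 153/365 = £987.5836
Clearmoor City, 8 Jul – 31 Dec 1997: 177 days → £152,000 × 0.6% × 177/365 = £442.2575
Total = £1,735.9233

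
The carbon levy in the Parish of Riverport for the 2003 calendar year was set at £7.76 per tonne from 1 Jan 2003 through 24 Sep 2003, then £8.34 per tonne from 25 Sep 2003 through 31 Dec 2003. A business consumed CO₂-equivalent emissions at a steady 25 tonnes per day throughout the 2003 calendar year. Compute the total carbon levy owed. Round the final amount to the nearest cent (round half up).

1 Jan – 24 Sep 2003: 267 days × 25 tonnes/day = 6,675 tonnes at £7.76/tonne → £51798.00
25 Sep – 31 Dec 2003: 98 days × 25 tonnes/day = 2,450 tonnes at £8.34/tonne → £20433.00

£72231.00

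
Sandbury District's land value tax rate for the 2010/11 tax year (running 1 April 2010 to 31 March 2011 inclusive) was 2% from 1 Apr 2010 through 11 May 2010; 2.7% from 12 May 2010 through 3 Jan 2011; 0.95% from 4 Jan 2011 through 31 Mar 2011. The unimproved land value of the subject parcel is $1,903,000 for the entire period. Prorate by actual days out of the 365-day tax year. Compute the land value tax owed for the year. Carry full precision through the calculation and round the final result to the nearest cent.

$41,946.81

1 Apr – 11 May 2010: 41 days at 2% → $1,903,000 × 2% × 41/365 = $4,275.2329
12 May 2010 – 3 Jan 2011: 237 days at 2.7% → $1,903,000 × 2.7% × 237/365 = $33,362.4575
4 Jan – 31 Mar 2011: 87 days at 0.95% → $1,903,000 × 0.95% × 87/365 = $4,309.1219
Total = $41,946.8123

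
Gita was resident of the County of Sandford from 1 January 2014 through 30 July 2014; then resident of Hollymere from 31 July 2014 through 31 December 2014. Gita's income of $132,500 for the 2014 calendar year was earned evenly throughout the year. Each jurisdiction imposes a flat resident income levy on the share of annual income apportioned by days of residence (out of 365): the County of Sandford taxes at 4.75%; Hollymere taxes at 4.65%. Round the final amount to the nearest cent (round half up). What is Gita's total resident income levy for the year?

$6,237.85

The County of Sandford, 1 January – 30 July 2014: 211 days → $132,500 × 4.75% × 211/365 = $3,638.3048
Hollymere, 31 July – 31 December 2014: 154 days → $132,500 × 4.65% × 154/365 = $2,599.5411
Total = $6,237.8459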